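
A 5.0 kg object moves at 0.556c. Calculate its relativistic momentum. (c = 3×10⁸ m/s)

γ = 1/√(1 - 0.556²) = 1.203
v = 0.556 × 3×10⁸ = 1.668×10⁸ m/s
p = γmv = 1.203 × 5.0 × 1.668×10⁸ = 1.003×10⁹ kg·m/s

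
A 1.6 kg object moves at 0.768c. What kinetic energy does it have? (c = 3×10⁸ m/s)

γ = 1/√(1 - 0.768²) = 1.5614
γ - 1 = 0.5614
KE = (γ-1)mc² = 0.5614 × 1.6 × (3×10⁸)² = 8.084×10¹⁶ J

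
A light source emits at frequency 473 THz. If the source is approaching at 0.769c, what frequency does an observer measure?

β = v/c = 0.769
(1+β)/(1-β) = 1.769/0.231 = 7.658
Doppler factor = √(7.658) = 2.767
f_obs = 473 × 2.767 = 1309 THz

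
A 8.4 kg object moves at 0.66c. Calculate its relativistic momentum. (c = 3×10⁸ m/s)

γ = 1/√(1 - 0.66²) = 1.331
v = 0.66 × 3×10⁸ = 1.980×10⁸ m/s
p = γmv = 1.331 × 8.4 × 1.980×10⁸ = 2.214×10⁹ kg·m/s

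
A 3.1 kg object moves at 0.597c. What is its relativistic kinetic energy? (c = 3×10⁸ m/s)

γ = 1/√(1 - 0.597²) = 1.24651
γ - 1 = 0.24651
KE = (γ-1)mc² = 0.24651 × 3.1 × (3×10⁸)² = 6.878×10¹⁶ J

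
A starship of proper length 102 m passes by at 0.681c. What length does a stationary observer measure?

Proper length L₀ = 102 m
γ = 1/√(1 - 0.681²) = 1.3656
L = L₀/γ = 102/1.3656 = 74.69 m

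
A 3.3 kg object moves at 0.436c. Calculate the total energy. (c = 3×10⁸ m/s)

γ = 1/√(1 - 0.436²) = 1.111
mc² = 3.3 × (3×10⁸)² = 2.970×10¹⁷ J
E = γmc² = 1.111 × 2.970×10¹⁷ = 3.300×10¹⁷ J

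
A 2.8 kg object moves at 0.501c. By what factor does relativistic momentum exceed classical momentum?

p_rel = γmv, p_class = mv
Ratio = γ = 1/√(1 - 0.501²) = 1.155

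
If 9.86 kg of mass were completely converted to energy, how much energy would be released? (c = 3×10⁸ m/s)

Using E = mc²:
c² = (3×10⁸)² = 9×10¹⁶ m²/s²
E = 9.86 × 9×10¹⁶ = 8.874×10¹⁷ J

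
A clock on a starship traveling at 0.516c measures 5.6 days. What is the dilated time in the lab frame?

Proper time Δt₀ = 5.6 days
γ = 1/√(1 - 0.516²) = 1.16742
Δt = γΔt₀ = 1.16742 × 5.6 = 6.538 days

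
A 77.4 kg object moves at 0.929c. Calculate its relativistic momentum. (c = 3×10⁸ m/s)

γ = 1/√(1 - 0.929²) = 2.702
v = 0.929 × 3×10⁸ = 2.787×10⁸ m/s
p = γmv = 2.702 × 77.4 × 2.787×10⁸ = 5.829×10¹⁰ kg·m/s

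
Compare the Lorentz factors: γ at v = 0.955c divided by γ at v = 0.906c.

γ₁ = 1/√(1 - 0.955²) = 3.371
γ₂ = 1/√(1 - 0.906²) = 2.363
γ₁/γ₂ = 3.371/2.363 = 1.427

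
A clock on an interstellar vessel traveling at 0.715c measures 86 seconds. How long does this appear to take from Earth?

Proper time Δt₀ = 86 seconds
γ = 1/√(1 - 0.715²) = 1.430
Δt = γΔt₀ = 1.430 × 86 = 123.0 seconds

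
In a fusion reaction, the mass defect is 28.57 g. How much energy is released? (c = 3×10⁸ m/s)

Convert mass defect: Δm = 28.57 g = 0.02857 kg
E = Δm·c² = 0.02857 × (3×10⁸)²
= 0.02857 × 9×10¹⁶ = 2.571×10¹⁵ J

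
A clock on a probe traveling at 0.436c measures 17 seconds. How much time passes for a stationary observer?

Proper time Δt₀ = 17 seconds
γ = 1/√(1 - 0.436²) = 1.111
Δt = γΔt₀ = 1.111 × 17 = 18.89 seconds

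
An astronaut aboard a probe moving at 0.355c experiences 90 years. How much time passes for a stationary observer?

Proper time Δt₀ = 90 years
γ = 1/√(1 - 0.355²) = 1.0697
Δt = γΔt₀ = 1.0697 × 90 = 96.27 years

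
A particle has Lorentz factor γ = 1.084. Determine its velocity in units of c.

From γ = 1/√(1 - v²/c²):
1/γ² = 1/1.084² = 0.8510
v²/c² = 1 - 0.8510 = 0.1490
v/c = √(0.1490) = 0.3860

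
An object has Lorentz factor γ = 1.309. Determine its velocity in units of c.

From γ = 1/√(1 - v²/c²):
1/γ² = 1/1.309² = 0.5836
v²/c² = 1 - 0.5836 = 0.4164
v/c = √(0.4164) = 0.6453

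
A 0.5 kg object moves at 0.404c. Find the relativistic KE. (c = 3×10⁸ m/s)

γ = 1/√(1 - 0.404²) = 1.09318
γ - 1 = 0.09318
KE = (γ-1)mc² = 0.09318 × 0.5 × (3×10⁸)² = 4.193×10¹⁵ J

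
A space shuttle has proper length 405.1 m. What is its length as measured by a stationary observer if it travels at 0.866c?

Proper length L₀ = 405.1 m
γ = 1/√(1 - 0.866²) = 2.000
L = L₀/γ = 405.1/2.000 = 202.6 m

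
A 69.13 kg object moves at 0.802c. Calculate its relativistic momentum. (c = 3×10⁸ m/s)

γ = 1/√(1 - 0.802²) = 1.67413
v = 0.802 × 3×10⁸ = 2.406×10⁸ m/s
p = γmv = 1.67413 × 69.13 × 2.406×10⁸ = 2.785×10¹⁰ kg·m/s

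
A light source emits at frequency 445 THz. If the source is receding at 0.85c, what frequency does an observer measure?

β = v/c = 0.85
(1-β)/(1+β) = 0.15/1.85 = 0.08108
Doppler factor = √(0.08108) = 0.2847
f_obs = 445 × 0.2847 = 126.7 THz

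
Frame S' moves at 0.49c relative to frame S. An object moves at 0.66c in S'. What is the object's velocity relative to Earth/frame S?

u = (u' + v)/(1 + u'v/c²)
Numerator: 0.66 + 0.49 = 1.15
Denominator: 1 + 0.3234 = 1.3234
u = 1.15/1.3234 = 0.8690c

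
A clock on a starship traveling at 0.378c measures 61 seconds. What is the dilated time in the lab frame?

Proper time Δt₀ = 61 seconds
γ = 1/√(1 - 0.378²) = 1.0801
Δt = γΔt₀ = 1.0801 × 61 = 65.89 seconds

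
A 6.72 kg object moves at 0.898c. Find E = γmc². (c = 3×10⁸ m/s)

γ = 1/√(1 - 0.898²) = 2.273
mc² = 6.72 × (3×10⁸)² = 6.048×10¹⁷ J
E = γmc² = 2.273 × 6.048×10¹⁷ = 1.375×10¹⁸ J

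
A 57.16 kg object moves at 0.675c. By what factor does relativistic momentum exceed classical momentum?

p_rel = γmv, p_class = mv
Ratio = γ = 1/√(1 - 0.675²) = 1.355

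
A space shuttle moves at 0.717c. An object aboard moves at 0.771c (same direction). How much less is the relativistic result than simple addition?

Classical: u' + v = 0.771 + 0.717 = 1.488c
Relativistic: u = (0.771 + 0.717)/(1 + 0.552807) = 1.488/1.552807 = 0.9583c
Difference: 1.488 - 0.9583 = 0.5297c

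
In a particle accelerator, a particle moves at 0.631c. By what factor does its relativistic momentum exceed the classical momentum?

p_rel = γmv, p_class = mv
Ratio = γ = 1/√(1 - 0.631²)
= 1/√(0.601839) = 1.289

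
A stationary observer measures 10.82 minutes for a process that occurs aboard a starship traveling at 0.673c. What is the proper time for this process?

Dilated time Δt = 10.82 minutes
γ = 1/√(1 - 0.673²) = 1.352
Δt₀ = Δt/γ = 10.82/1.352 = 8.003 minutes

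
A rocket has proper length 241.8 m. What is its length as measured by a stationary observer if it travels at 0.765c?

Proper length L₀ = 241.8 m
γ = 1/√(1 - 0.765²) = 1.553
L = L₀/γ = 241.8/1.553 = 155.7 m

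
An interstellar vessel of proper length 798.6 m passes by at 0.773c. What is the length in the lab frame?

Proper length L₀ = 798.6 m
γ = 1/√(1 - 0.773²) = 1.5763
L = L₀/γ = 798.6/1.5763 = 506.6 m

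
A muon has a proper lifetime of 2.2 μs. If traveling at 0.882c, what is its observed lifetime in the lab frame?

Proper lifetime τ₀ = 2.2 μs
γ = 1/√(1 - 0.882²) = 2.122
τ = γτ₀ = 2.122 × 2.2 μs = 4.668 μs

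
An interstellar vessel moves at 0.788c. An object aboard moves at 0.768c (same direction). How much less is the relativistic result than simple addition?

Classical: u' + v = 0.768 + 0.788 = 1.556c
Relativistic: u = (0.768 + 0.788)/(1 + 0.605184) = 1.556/1.605184 = 0.9694c
Difference: 1.556 - 0.9694 = 0.5866c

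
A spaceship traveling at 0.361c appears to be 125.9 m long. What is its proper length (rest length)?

Contracted length L = 125.9 m
γ = 1/√(1 - 0.361²) = 1.072
L₀ = γL = 1.072 × 125.9 = 135.0 m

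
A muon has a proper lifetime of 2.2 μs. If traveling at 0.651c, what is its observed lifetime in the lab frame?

Proper lifetime τ₀ = 2.2 μs
γ = 1/√(1 - 0.651²) = 1.3174
τ = γτ₀ = 1.3174 × 2.2 μs = 2.898 μs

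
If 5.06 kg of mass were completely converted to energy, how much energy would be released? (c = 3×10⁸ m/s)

Using E = mc²:
c² = (3×10⁸)² = 9×10¹⁶ m²/s²
E = 5.06 × 9×10¹⁶ = 4.554×10¹⁷ J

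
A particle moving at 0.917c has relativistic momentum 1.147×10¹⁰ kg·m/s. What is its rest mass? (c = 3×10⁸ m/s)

γ = 1/√(1 - 0.917²) = 2.507
v = 0.917 × 3×10⁸ = 2.751×10⁸ m/s
m = p/(γv) = 1.147×10¹⁰/(2.507 × 2.751×10⁸) = 16.63 kg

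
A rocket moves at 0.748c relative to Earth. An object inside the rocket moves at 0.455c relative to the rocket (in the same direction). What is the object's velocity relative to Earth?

u = (u' + v)/(1 + u'v/c²)
Numerator: 0.455 + 0.748 = 1.203
Denominator: 1 + 0.34034 = 1.34034
u = 1.203/1.34034 = 0.8975c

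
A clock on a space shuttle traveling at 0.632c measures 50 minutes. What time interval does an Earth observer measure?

Proper time Δt₀ = 50 minutes
γ = 1/√(1 - 0.632²) = 1.2904
Δt = γΔt₀ = 1.2904 × 50 = 64.52 minutes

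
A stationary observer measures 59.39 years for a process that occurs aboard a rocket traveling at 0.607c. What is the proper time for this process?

Dilated time Δt = 59.39 years
γ = 1/√(1 - 0.607²) = 1.2583
Δt₀ = Δt/γ = 59.39/1.2583 = 47.20 years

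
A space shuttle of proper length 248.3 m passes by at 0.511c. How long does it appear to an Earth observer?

Proper length L₀ = 248.3 m
γ = 1/√(1 - 0.511²) = 1.1634
L = L₀/γ = 248.3/1.1634 = 213.4 m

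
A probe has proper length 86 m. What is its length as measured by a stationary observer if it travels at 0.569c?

Proper length L₀ = 86 m
γ = 1/√(1 - 0.569²) = 1.216
L = L₀/γ = 86/1.216 = 70.72 m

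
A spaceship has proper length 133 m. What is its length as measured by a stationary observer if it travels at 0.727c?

Proper length L₀ = 133 m
γ = 1/√(1 - 0.727²) = 1.4564
L = L₀/γ = 133/1.4564 = 91.32 m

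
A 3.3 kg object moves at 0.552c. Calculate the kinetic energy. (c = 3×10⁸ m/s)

γ = 1/√(1 - 0.552²) = 1.19926
γ - 1 = 0.19926
KE = (γ-1)mc² = 0.19926 × 3.3 × (3×10⁸)² = 5.918×10¹⁶ J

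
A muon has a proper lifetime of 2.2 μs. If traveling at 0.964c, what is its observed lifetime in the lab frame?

Proper lifetime τ₀ = 2.2 μs
γ = 1/√(1 - 0.964²) = 3.761
τ = γτ₀ = 3.761 × 2.2 μs = 8.274 μs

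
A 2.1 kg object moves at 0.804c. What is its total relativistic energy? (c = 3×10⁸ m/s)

γ = 1/√(1 - 0.804²) = 1.6817
mc² = 2.1 × (3×10⁸)² = 1.890×10¹⁷ J
E = γmc² = 1.6817 × 1.890×10¹⁷ = 3.178×10¹⁷ J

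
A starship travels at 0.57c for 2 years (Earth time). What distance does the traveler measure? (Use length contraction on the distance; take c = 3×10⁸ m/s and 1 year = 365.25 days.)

Earth distance: d = v × t = 0.57c × 2 yr = 1.0793×10¹⁶ m
γ = 1.2171
d' = d/γ = 1.0793×10¹⁶/1.2171 = 8.868×10¹⁵ m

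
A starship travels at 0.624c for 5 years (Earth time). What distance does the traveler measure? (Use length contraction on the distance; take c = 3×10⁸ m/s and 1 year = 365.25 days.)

Earth distance: d = v × t = 0.624c × 5 yr = 2.954×10¹⁶ m
γ = 1.280
d' = d/γ = 2.954×10¹⁶/1.280 = 2.308×10¹⁶ m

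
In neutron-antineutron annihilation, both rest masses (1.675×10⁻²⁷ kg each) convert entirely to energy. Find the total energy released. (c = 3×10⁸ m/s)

Both particles have the same rest mass, so total mass = 2m
E = 2m·c² = 2 × 1.675×10⁻²⁷ × (3×10⁸)²
= 2 × 1.675×10⁻²⁷ × 9×10¹⁶
= 3.015×10⁻¹⁰ J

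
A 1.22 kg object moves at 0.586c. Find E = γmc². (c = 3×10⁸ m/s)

γ = 1/√(1 - 0.586²) = 1.234
mc² = 1.22 × (3×10⁸)² = 1.098×10¹⁷ J
E = γmc² = 1.234 × 1.098×10¹⁷ = 1.355×10¹⁷ J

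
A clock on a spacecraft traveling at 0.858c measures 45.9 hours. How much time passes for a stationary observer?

Proper time Δt₀ = 45.9 hours
γ = 1/√(1 - 0.858²) = 1.9469
Δt = γΔt₀ = 1.9469 × 45.9 = 89.36 hours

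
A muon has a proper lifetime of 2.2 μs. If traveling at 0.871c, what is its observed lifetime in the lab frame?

Proper lifetime τ₀ = 2.2 μs
γ = 1/√(1 - 0.871²) = 2.0355
τ = γτ₀ = 2.0355 × 2.2 μs = 4.478 μs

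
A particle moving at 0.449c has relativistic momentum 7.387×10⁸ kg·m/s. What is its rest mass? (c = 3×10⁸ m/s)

γ = 1/√(1 - 0.449²) = 1.1192
v = 0.449 × 3×10⁸ = 1.347×10⁸ m/s
m = p/(γv) = 7.387×10⁸/(1.1192 × 1.347×10⁸) = 4.900 kg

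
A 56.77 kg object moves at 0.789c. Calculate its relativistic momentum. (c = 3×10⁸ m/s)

γ = 1/√(1 - 0.789²) = 1.6276
v = 0.789 × 3×10⁸ = 2.367×10⁸ m/s
p = γmv = 1.6276 × 56.77 × 2.367×10⁸ = 2.187×10¹⁰ kg·m/s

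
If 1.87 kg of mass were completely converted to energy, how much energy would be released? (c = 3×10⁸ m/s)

Using E = mc²:
c² = (3×10⁸)² = 9×10¹⁶ m²/s²
E = 1.87 × 9×10¹⁶ = 1.683×10¹⁷ J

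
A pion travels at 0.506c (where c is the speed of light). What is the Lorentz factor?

v/c = 0.506, so (v/c)² = 0.256036
1 - (v/c)² = 0.743964
γ = 1/√(0.743964) = 1.159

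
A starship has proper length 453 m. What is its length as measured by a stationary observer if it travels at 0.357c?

Proper length L₀ = 453 m
γ = 1/√(1 - 0.357²) = 1.070544
L = L₀/γ = 453/1.070544 = 423.1 m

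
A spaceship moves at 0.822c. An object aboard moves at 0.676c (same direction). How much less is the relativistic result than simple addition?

Classical: u' + v = 0.676 + 0.822 = 1.498c
Relativistic: u = (0.676 + 0.822)/(1 + 0.555672) = 1.498/1.555672 = 0.9629c
Difference: 1.498 - 0.9629 = 0.5351c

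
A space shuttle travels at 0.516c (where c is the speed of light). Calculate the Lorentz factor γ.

v/c = 0.516, so (v/c)² = 0.266256
1 - (v/c)² = 0.733744
γ = 1/√(0.733744) = 1.167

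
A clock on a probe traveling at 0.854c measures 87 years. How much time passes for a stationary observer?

Proper time Δt₀ = 87 years
γ = 1/√(1 - 0.854²) = 1.922
Δt = γΔt₀ = 1.922 × 87 = 167.2 years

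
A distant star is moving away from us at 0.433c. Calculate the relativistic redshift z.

β = 0.433
(1+β)/(1-β) = 1.433/0.567 = 2.52734
√(2.52734) = 1.5898
z = 1.5898 - 1 = 0.5898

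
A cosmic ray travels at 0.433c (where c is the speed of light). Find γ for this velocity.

v/c = 0.433, so (v/c)² = 0.187489
1 - (v/c)² = 0.812511
γ = 1/√(0.812511) = 1.109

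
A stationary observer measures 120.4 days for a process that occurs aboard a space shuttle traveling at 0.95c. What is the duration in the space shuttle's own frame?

Dilated time Δt = 120.4 days
γ = 1/√(1 - 0.95²) = 3.203
Δt₀ = Δt/γ = 120.4/3.203 = 37.59 days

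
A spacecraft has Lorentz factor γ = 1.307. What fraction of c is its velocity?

From γ = 1/√(1 - v²/c²):
1/γ² = 1/1.307² = 0.5854
v²/c² = 1 - 0.5854 = 0.4146
v/c = √(0.4146) = 0.6439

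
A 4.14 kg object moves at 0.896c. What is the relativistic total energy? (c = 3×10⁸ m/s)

γ = 1/√(1 - 0.896²) = 2.252
mc² = 4.14 × (3×10⁸)² = 3.726×10¹⁷ J
E = γmc² = 2.252 × 3.726×10¹⁷ = 8.391×10¹⁷ J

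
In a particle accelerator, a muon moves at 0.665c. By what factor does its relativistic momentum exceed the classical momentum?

p_rel = γmv, p_class = mv
Ratio = γ = 1/√(1 - 0.665²)
= 1/√(0.557775) = 1.339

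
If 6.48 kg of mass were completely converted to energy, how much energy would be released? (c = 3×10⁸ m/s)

Using E = mc²:
c² = (3×10⁸)² = 9×10¹⁶ m²/s²
E = 6.48 × 9×10¹⁶ = 5.832×10¹⁷ J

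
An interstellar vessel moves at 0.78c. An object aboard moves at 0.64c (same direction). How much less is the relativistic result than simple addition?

Classical: u' + v = 0.64 + 0.78 = 1.42c
Relativistic: u = (0.64 + 0.78)/(1 + 0.4992) = 1.42/1.4992 = 0.9472c
Difference: 1.42 - 0.9472 = 0.4728c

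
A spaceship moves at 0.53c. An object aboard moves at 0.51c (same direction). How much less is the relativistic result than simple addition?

Classical: u' + v = 0.51 + 0.53 = 1.04c
Relativistic: u = (0.51 + 0.53)/(1 + 0.2703) = 1.04/1.2703 = 0.8187c
Difference: 1.04 - 0.8187 = 0.2213c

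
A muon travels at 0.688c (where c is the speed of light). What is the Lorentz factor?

v/c = 0.688, so (v/c)² = 0.473344
1 - (v/c)² = 0.526656
γ = 1/√(0.526656) = 1.378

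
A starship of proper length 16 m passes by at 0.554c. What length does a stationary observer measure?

Proper length L₀ = 16 m
γ = 1/√(1 - 0.554²) = 1.201
L = L₀/γ = 16/1.201 = 13.32 m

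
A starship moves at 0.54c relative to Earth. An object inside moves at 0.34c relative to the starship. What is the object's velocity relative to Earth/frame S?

u = (u' + v)/(1 + u'v/c²)
Numerator: 0.34 + 0.54 = 0.88
Denominator: 1 + 0.1836 = 1.1836
u = 0.88/1.1836 = 0.7435c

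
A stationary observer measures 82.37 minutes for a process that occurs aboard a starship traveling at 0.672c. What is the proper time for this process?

Dilated time Δt = 82.37 minutes
γ = 1/√(1 - 0.672²) = 1.3503
Δt₀ = Δt/γ = 82.37/1.3503 = 61.00 minutes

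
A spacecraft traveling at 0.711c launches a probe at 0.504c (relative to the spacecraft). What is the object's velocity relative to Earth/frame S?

u = (u' + v)/(1 + u'v/c²)
Numerator: 0.504 + 0.711 = 1.215
Denominator: 1 + 0.358344 = 1.358344
u = 1.215/1.358344 = 0.8945c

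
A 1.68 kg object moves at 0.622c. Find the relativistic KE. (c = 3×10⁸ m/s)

γ = 1/√(1 - 0.622²) = 1.2771
γ - 1 = 0.2771
KE = (γ-1)mc² = 0.2771 × 1.68 × (3×10⁸)² = 4.190×10¹⁶ J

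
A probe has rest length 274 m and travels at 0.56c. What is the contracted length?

Proper length L₀ = 274 m
γ = 1/√(1 - 0.56²) = 1.207
L = L₀/γ = 274/1.207 = 227.0 m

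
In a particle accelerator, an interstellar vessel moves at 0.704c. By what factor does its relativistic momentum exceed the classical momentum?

p_rel = γmv, p_class = mv
Ratio = γ = 1/√(1 - 0.704²)
= 1/√(0.504384) = 1.408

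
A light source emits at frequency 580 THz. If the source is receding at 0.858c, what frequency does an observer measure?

β = v/c = 0.858
(1-β)/(1+β) = 0.142/1.858 = 0.076426
Doppler factor = √(0.076426) = 0.27645
f_obs = 580 × 0.27645 = 160.3 THz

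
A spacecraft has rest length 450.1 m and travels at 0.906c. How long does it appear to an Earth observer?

Proper length L₀ = 450.1 m
γ = 1/√(1 - 0.906²) = 2.363
L = L₀/γ = 450.1/2.363 = 190.5 m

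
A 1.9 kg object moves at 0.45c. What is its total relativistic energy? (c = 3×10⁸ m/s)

γ = 1/√(1 - 0.45²) = 1.120
mc² = 1.9 × (3×10⁸)² = 1.710×10¹⁷ J
E = γmc² = 1.120 × 1.710×10¹⁷ = 1.915×10¹⁷ J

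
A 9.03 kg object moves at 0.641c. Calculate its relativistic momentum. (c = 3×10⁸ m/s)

γ = 1/√(1 - 0.641²) = 1.3029
v = 0.641 × 3×10⁸ = 1.923×10⁸ m/s
p = γmv = 1.3029 × 9.03 × 1.923×10⁸ = 2.262×10⁹ kg·m/s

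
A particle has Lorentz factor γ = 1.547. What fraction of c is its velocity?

From γ = 1/√(1 - v²/c²):
1/γ² = 1/1.547² = 0.4178
v²/c² = 1 - 0.4178 = 0.5822
v/c = √(0.5822) = 0.7630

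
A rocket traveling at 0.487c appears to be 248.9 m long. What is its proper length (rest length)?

Contracted length L = 248.9 m
γ = 1/√(1 - 0.487²) = 1.145
L₀ = γL = 1.145 × 248.9 = 285.0 m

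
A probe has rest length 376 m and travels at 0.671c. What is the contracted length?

Proper length L₀ = 376 m
γ = 1/√(1 - 0.671²) = 1.3487
L = L₀/γ = 376/1.3487 = 278.8 m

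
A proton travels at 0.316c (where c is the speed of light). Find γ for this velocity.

v/c = 0.316, so (v/c)² = 0.099856
1 - (v/c)² = 0.900144
γ = 1/√(0.900144) = 1.054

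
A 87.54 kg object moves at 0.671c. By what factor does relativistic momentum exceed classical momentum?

p_rel = γmv, p_class = mv
Ratio = γ = 1/√(1 - 0.671²) = 1.349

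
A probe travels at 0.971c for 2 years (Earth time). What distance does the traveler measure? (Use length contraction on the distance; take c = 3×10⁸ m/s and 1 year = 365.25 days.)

Earth distance: d = v × t = 0.971c × 2 yr = 1.839×10¹⁶ m
γ = 4.183
d' = d/γ = 1.839×10¹⁶/4.183 = 4.396×10¹⁵ m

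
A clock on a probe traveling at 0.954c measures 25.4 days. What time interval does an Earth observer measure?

Proper time Δt₀ = 25.4 days
γ = 1/√(1 - 0.954²) = 3.3355
Δt = γΔt₀ = 3.3355 × 25.4 = 84.72 days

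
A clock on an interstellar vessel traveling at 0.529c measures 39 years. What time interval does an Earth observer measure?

Proper time Δt₀ = 39 years
γ = 1/√(1 - 0.529²) = 1.1784
Δt = γΔt₀ = 1.1784 × 39 = 45.96 years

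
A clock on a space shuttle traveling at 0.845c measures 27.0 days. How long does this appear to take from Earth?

Proper time Δt₀ = 27.0 days
γ = 1/√(1 - 0.845²) = 1.870
Δt = γΔt₀ = 1.870 × 27.0 = 50.49 days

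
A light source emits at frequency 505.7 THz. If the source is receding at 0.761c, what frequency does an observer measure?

β = v/c = 0.761
(1-β)/(1+β) = 0.239/1.761 = 0.1357
Doppler factor = √(0.1357) = 0.3684
f_obs = 505.7 × 0.3684 = 186.3 THz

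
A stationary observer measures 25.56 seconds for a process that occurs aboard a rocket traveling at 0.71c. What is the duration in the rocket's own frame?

Dilated time Δt = 25.56 seconds
γ = 1/√(1 - 0.71²) = 1.420
Δt₀ = Δt/γ = 25.56/1.420 = 18.00 seconds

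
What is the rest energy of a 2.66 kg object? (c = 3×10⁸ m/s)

c² = (3×10⁸)² = 9.000×10¹⁶ m²/s²
E₀ = mc² = 2.66 × 9.000×10¹⁶ = 2.394×10¹⁷ J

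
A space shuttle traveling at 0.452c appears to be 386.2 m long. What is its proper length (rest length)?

Contracted length L = 386.2 m
γ = 1/√(1 - 0.452²) = 1.1211
L₀ = γL = 1.1211 × 386.2 = 433.0 m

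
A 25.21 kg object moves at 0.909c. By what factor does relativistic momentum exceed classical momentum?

p_rel = γmv, p_class = mv
Ratio = γ = 1/√(1 - 0.909²) = 2.399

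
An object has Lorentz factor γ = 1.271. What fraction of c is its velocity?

From γ = 1/√(1 - v²/c²):
1/γ² = 1/1.271² = 0.61903
v²/c² = 1 - 0.61903 = 0.38097
v/c = √(0.38097) = 0.6172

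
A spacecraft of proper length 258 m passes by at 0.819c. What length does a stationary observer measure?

Proper length L₀ = 258 m
γ = 1/√(1 - 0.819²) = 1.743
L = L₀/γ = 258/1.743 = 148.0 m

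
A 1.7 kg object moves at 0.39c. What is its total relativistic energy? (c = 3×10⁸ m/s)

γ = 1/√(1 - 0.39²) = 1.086
mc² = 1.7 × (3×10⁸)² = 1.530×10¹⁷ J
E = γmc² = 1.086 × 1.530×10¹⁷ = 1.662×10¹⁷ J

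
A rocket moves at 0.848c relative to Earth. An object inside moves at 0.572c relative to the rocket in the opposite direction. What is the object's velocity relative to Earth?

Object's velocity in rocket frame is u' = -0.572c
u = (u' + v)/(1 + u'v/c²) = (v - 0.572)/(1 - 0.572·v/c²)
Numerator: 0.848 - 0.572 = 0.276
Denominator: 1 - 0.485056 = 0.514944
u = 0.276/0.514944 = 0.5360c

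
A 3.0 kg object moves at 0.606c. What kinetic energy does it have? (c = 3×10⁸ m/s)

γ = 1/√(1 - 0.606²) = 1.2571
γ - 1 = 0.2571
KE = (γ-1)mc² = 0.2571 × 3.0 × (3×10⁸)² = 6.942×10¹⁶ J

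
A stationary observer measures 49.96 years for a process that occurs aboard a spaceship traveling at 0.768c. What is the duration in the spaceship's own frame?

Dilated time Δt = 49.96 years
γ = 1/√(1 - 0.768²) = 1.5614
Δt₀ = Δt/γ = 49.96/1.5614 = 32.00 years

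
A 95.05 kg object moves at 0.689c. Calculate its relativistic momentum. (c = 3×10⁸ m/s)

γ = 1/√(1 - 0.689²) = 1.380
v = 0.689 × 3×10⁸ = 2.067×10⁸ m/s
p = γmv = 1.380 × 95.05 × 2.067×10⁸ = 2.711×10¹⁰ kg·m/s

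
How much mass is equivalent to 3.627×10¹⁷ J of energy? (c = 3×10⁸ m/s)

From E = mc², we get m = E/c²
c² = (3×10⁸)² = 9×10¹⁶ m²/s²
m = 3.627×10¹⁷ / 9×10¹⁶ = 4.030 kg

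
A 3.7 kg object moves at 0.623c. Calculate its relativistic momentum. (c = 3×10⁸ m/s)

γ = 1/√(1 - 0.623²) = 1.2784
v = 0.623 × 3×10⁸ = 1.869×10⁸ m/s
p = γmv = 1.2784 × 3.7 × 1.869×10⁸ = 8.841×10⁸ kg·m/s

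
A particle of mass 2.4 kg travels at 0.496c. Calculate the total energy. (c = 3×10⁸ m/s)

γ = 1/√(1 - 0.496²) = 1.152
mc² = 2.4 × (3×10⁸)² = 2.160×10¹⁷ J
E = γmc² = 1.152 × 2.160×10¹⁷ = 2.488×10¹⁷ J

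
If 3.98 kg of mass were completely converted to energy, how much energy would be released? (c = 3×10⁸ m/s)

Using E = mc²:
c² = (3×10⁸)² = 9×10¹⁶ m²/s²
E = 3.98 × 9×10¹⁶ = 3.582×10¹⁷ J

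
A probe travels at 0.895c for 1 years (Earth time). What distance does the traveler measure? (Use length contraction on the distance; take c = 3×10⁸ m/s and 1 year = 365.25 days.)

Earth distance: d = v × t = 0.895c × 1 yr = 8.4732×10¹⁵ m
γ = 2.2418
d' = d/γ = 8.4732×10¹⁵/2.2418 = 3.780×10¹⁵ m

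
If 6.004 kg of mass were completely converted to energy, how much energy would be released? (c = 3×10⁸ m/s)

Using E = mc²:
c² = (3×10⁸)² = 9×10¹⁶ m²/s²
E = 6.004 × 9×10¹⁶ = 5.404×10¹⁷ J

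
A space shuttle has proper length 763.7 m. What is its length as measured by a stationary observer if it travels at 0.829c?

Proper length L₀ = 763.7 m
γ = 1/√(1 - 0.829²) = 1.788
L = L₀/γ = 763.7/1.788 = 427.1 m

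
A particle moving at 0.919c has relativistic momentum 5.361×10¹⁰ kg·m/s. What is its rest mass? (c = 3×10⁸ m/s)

γ = 1/√(1 - 0.919²) = 2.5364
v = 0.919 × 3×10⁸ = 2.757×10⁸ m/s
m = p/(γv) = 5.361×10¹⁰/(2.5364 × 2.757×10⁸) = 76.66 kg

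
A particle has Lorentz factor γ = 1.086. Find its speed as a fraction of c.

From γ = 1/√(1 - v²/c²):
1/γ² = 1/1.086² = 0.8479
v²/c² = 1 - 0.8479 = 0.1521
v/c = √(0.1521) = 0.3900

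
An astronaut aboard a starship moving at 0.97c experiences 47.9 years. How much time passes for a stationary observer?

Proper time Δt₀ = 47.9 years
γ = 1/√(1 - 0.97²) = 4.113
Δt = γΔt₀ = 4.113 × 47.9 = 197.0 years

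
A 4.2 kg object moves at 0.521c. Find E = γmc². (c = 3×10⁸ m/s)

γ = 1/√(1 - 0.521²) = 1.1716
mc² = 4.2 × (3×10⁸)² = 3.780×10¹⁷ J
E = γmc² = 1.1716 × 3.780×10¹⁷ = 4.429×10¹⁷ J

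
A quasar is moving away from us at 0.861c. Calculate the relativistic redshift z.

β = 0.861
(1+β)/(1-β) = 1.861/0.139 = 13.39
√(13.39) = 3.659
z = 3.659 - 1 = 2.659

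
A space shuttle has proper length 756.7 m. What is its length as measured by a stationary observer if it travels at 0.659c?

Proper length L₀ = 756.7 m
γ = 1/√(1 - 0.659²) = 1.32953
L = L₀/γ = 756.7/1.32953 = 569.1 m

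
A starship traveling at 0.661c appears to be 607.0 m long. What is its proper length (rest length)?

Contracted length L = 607.0 m
γ = 1/√(1 - 0.661²) = 1.3326
L₀ = γL = 1.3326 × 607.0 = 808.9 m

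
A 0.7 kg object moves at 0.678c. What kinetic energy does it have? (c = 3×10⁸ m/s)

γ = 1/√(1 - 0.678²) = 1.3604
γ - 1 = 0.3604
KE = (γ-1)mc² = 0.3604 × 0.7 × (3×10⁸)² = 2.271×10¹⁶ J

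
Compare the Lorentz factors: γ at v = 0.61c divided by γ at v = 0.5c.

γ₁ = 1/√(1 - 0.61²) = 1.262
γ₂ = 1/√(1 - 0.5²) = 1.155
γ₁/γ₂ = 1.262/1.155 = 1.093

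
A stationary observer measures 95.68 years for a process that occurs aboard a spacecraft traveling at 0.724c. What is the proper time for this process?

Dilated time Δt = 95.68 years
γ = 1/√(1 - 0.724²) = 1.4497
Δt₀ = Δt/γ = 95.68/1.4497 = 66.00 years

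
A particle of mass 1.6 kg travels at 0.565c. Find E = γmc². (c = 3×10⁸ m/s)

γ = 1/√(1 - 0.565²) = 1.212
mc² = 1.6 × (3×10⁸)² = 1.440×10¹⁷ J
E = γmc² = 1.212 × 1.440×10¹⁷ = 1.745×10¹⁷ J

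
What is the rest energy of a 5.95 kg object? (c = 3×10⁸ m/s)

c² = (3×10⁸)² = 9.000×10¹⁶ m²/s²
E₀ = mc² = 5.95 × 9.000×10¹⁶ = 5.355×10¹⁷ J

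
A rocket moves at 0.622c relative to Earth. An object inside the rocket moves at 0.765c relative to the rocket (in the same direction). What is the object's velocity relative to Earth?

u = (u' + v)/(1 + u'v/c²)
Numerator: 0.765 + 0.622 = 1.387
Denominator: 1 + 0.47583 = 1.47583
u = 1.387/1.47583 = 0.9398c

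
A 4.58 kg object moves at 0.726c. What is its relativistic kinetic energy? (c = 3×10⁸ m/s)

γ = 1/√(1 - 0.726²) = 1.4541
γ - 1 = 0.4541
KE = (γ-1)mc² = 0.4541 × 4.58 × (3×10⁸)² = 1.872×10¹⁷ J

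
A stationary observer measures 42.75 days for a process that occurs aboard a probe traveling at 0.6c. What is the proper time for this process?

Dilated time Δt = 42.75 days
γ = 1/√(1 - 0.6²) = 1.250
Δt₀ = Δt/γ = 42.75/1.250 = 34.20 days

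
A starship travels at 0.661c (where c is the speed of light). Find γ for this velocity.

v/c = 0.661, so (v/c)² = 0.436921
1 - (v/c)² = 0.563079
γ = 1/√(0.563079) = 1.333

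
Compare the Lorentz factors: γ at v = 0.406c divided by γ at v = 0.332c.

γ₁ = 1/√(1 - 0.406²) = 1.094
γ₂ = 1/√(1 - 0.332²) = 1.060
γ₁/γ₂ = 1.094/1.060 = 1.032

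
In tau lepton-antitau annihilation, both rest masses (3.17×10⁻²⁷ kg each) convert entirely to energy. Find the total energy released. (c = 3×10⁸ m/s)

Both particles have the same rest mass, so total mass = 2m
E = 2m·c² = 2 × 3.17×10⁻²⁷ × (3×10⁸)²
= 2 × 3.17×10⁻²⁷ × 9×10¹⁶
= 5.706×10⁻¹⁰ J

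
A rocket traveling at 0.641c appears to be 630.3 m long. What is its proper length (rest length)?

Contracted length L = 630.3 m
γ = 1/√(1 - 0.641²) = 1.3029
L₀ = γL = 1.3029 × 630.3 = 821.2 m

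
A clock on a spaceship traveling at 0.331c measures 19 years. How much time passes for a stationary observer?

Proper time Δt₀ = 19 years
γ = 1/√(1 - 0.331²) = 1.0597
Δt = γΔt₀ = 1.0597 × 19 = 20.13 years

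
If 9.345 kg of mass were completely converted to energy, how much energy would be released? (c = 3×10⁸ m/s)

Using E = mc²:
c² = (3×10⁸)² = 9×10¹⁶ m²/s²
E = 9.345 × 9×10¹⁶ = 8.411×10¹⁷ J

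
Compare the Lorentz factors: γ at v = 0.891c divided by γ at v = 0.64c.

γ₁ = 1/√(1 - 0.891²) = 2.2026
γ₂ = 1/√(1 - 0.64²) = 1.3014
γ₁/γ₂ = 2.2026/1.3014 = 1.692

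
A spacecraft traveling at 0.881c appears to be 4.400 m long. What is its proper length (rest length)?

Contracted length L = 4.400 m
γ = 1/√(1 - 0.881²) = 2.1136
L₀ = γL = 2.1136 × 4.400 = 9.300 m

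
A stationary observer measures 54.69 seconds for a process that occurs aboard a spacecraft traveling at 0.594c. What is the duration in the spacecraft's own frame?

Dilated time Δt = 54.69 seconds
γ = 1/√(1 - 0.594²) = 1.243
Δt₀ = Δt/γ = 54.69/1.243 = 44.00 seconds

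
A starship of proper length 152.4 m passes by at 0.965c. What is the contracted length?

Proper length L₀ = 152.4 m
γ = 1/√(1 - 0.965²) = 3.813
L = L₀/γ = 152.4/3.813 = 39.97 m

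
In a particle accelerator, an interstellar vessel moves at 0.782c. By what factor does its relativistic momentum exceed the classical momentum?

p_rel = γmv, p_class = mv
Ratio = γ = 1/√(1 - 0.782²)
= 1/√(0.388476) = 1.604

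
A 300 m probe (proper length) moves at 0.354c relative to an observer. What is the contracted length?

Proper length L₀ = 300 m
γ = 1/√(1 - 0.354²) = 1.069
L = L₀/γ = 300/1.069 = 280.6 m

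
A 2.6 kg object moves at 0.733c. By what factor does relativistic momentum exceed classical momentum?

p_rel = γmv, p_class = mv
Ratio = γ = 1/√(1 - 0.733²) = 1.470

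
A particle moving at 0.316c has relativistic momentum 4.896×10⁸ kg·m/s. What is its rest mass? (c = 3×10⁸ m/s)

γ = 1/√(1 - 0.316²) = 1.054
v = 0.316 × 3×10⁸ = 9.480×10⁷ m/s
m = p/(γv) = 4.896×10⁸/(1.054 × 9.480×10⁷) = 4.900 kg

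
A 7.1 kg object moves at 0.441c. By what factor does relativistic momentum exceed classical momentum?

p_rel = γmv, p_class = mv
Ratio = γ = 1/√(1 - 0.441²) = 1.114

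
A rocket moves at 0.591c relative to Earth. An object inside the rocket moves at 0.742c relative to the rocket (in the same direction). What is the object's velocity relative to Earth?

u = (u' + v)/(1 + u'v/c²)
Numerator: 0.742 + 0.591 = 1.333
Denominator: 1 + 0.438522 = 1.438522
u = 1.333/1.438522 = 0.9266c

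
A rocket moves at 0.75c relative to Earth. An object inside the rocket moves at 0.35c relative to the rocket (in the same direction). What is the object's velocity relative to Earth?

u = (u' + v)/(1 + u'v/c²)
Numerator: 0.35 + 0.75 = 1.1
Denominator: 1 + 0.2625 = 1.2625
u = 1.1/1.2625 = 0.8713c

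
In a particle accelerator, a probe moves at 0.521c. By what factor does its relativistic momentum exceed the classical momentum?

p_rel = γmv, p_class = mv
Ratio = γ = 1/√(1 - 0.521²)
= 1/√(0.728559) = 1.172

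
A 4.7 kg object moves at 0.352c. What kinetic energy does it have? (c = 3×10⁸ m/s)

γ = 1/√(1 - 0.352²) = 1.06838
γ - 1 = 0.06838
KE = (γ-1)mc² = 0.06838 × 4.7 × (3×10⁸)² = 2.892×10¹⁶ J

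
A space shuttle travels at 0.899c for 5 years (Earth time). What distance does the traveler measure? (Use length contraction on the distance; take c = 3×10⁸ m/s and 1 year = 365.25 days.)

Earth distance: d = v × t = 0.899c × 5 yr = 4.256×10¹⁶ m
γ = 2.283
d' = d/γ = 4.256×10¹⁶/2.283 = 1.864×10¹⁶ m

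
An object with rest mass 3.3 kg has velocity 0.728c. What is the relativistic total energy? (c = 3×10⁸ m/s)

γ = 1/√(1 - 0.728²) = 1.4586
mc² = 3.3 × (3×10⁸)² = 2.970×10¹⁷ J
E = γmc² = 1.4586 × 2.970×10¹⁷ = 4.332×10¹⁷ J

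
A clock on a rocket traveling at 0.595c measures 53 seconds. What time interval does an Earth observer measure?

Proper time Δt₀ = 53 seconds
γ = 1/√(1 - 0.595²) = 1.2442
Δt = γΔt₀ = 1.2442 × 53 = 65.94 seconds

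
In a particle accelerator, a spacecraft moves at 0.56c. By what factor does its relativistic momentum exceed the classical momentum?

p_rel = γmv, p_class = mv
Ratio = γ = 1/√(1 - 0.56²)
= 1/√(0.6864) = 1.207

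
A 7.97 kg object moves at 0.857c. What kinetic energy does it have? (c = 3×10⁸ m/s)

γ = 1/√(1 - 0.857²) = 1.9406
γ - 1 = 0.9406
KE = (γ-1)mc² = 0.9406 × 7.97 × (3×10⁸)² = 6.747×10¹⁷ J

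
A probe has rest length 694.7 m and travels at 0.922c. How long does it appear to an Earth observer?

Proper length L₀ = 694.7 m
γ = 1/√(1 - 0.922²) = 2.583
L = L₀/γ = 694.7/2.583 = 269.0 m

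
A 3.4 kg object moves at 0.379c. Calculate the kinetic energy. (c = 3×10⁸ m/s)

γ = 1/√(1 - 0.379²) = 1.08062
γ - 1 = 0.08062
KE = (γ-1)mc² = 0.08062 × 3.4 × (3×10⁸)² = 2.467×10¹⁶ J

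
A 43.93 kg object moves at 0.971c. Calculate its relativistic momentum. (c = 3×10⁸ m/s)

γ = 1/√(1 - 0.971²) = 4.183
v = 0.971 × 3×10⁸ = 2.913×10⁸ m/s
p = γmv = 4.183 × 43.93 × 2.913×10⁸ = 5.353×10¹⁰ kg·m/s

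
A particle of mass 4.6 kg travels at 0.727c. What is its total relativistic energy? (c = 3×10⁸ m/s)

γ = 1/√(1 - 0.727²) = 1.4564
mc² = 4.6 × (3×10⁸)² = 4.140×10¹⁷ J
E = γmc² = 1.4564 × 4.140×10¹⁷ = 6.029×10¹⁷ J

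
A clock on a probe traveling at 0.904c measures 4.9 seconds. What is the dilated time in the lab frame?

Proper time Δt₀ = 4.9 seconds
γ = 1/√(1 - 0.904²) = 2.339
Δt = γΔt₀ = 2.339 × 4.9 = 11.46 seconds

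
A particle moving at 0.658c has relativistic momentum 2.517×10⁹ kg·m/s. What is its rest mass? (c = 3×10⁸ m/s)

γ = 1/√(1 - 0.658²) = 1.32799
v = 0.658 × 3×10⁸ = 1.974×10⁸ m/s
m = p/(γv) = 2.517×10⁹/(1.32799 × 1.974×10⁸) = 9.602 kg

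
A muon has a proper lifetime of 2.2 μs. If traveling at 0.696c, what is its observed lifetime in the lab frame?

Proper lifetime τ₀ = 2.2 μs
γ = 1/√(1 - 0.696²) = 1.3927
τ = γτ₀ = 1.3927 × 2.2 μs = 3.064 μs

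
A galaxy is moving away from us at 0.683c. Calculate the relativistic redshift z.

β = 0.683
(1+β)/(1-β) = 1.683/0.317 = 5.309
√(5.309) = 2.304
z = 2.304 - 1 = 1.304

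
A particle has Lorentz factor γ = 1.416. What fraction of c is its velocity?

From γ = 1/√(1 - v²/c²):
1/γ² = 1/1.416² = 0.4987
v²/c² = 1 - 0.4987 = 0.5013
v/c = √(0.5013) = 0.7080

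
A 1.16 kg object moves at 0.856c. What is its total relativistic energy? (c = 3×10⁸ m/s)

γ = 1/√(1 - 0.856²) = 1.934
mc² = 1.16 × (3×10⁸)² = 1.044×10¹⁷ J
E = γmc² = 1.934 × 1.044×10¹⁷ = 2.019×10¹⁷ J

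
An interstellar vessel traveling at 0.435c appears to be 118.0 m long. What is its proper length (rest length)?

Contracted length L = 118.0 m
γ = 1/√(1 - 0.435²) = 1.11058
L₀ = γL = 1.11058 × 118.0 = 131.0 m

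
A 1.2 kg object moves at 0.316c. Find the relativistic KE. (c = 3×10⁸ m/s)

γ = 1/√(1 - 0.316²) = 1.05401
γ - 1 = 0.05401
KE = (γ-1)mc² = 0.05401 × 1.2 × (3×10⁸)² = 5.833×10¹⁵ J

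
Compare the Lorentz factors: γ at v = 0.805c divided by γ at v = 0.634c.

γ₁ = 1/√(1 - 0.805²) = 1.685560
γ₂ = 1/√(1 - 0.634²) = 1.293104
γ₁/γ₂ = 1.685560/1.293104 = 1.303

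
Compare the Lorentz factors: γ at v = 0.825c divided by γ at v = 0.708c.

γ₁ = 1/√(1 - 0.825²) = 1.7695
γ₂ = 1/√(1 - 0.708²) = 1.4160
γ₁/γ₂ = 1.7695/1.4160 = 1.250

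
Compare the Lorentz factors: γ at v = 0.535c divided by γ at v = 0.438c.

γ₁ = 1/√(1 - 0.535²) = 1.1836
γ₂ = 1/√(1 - 0.438²) = 1.1124
γ₁/γ₂ = 1.1836/1.1124 = 1.064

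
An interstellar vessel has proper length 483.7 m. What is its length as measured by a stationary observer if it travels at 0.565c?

Proper length L₀ = 483.7 m
γ = 1/√(1 - 0.565²) = 1.212
L = L₀/γ = 483.7/1.212 = 399.1 m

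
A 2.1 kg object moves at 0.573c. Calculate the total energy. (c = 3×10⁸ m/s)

γ = 1/√(1 - 0.573²) = 1.220
mc² = 2.1 × (3×10⁸)² = 1.890×10¹⁷ J
E = γmc² = 1.220 × 1.890×10¹⁷ = 2.306×10¹⁷ J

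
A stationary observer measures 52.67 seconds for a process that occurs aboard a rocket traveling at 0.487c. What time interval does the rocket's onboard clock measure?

Dilated time Δt = 52.67 seconds
γ = 1/√(1 - 0.487²) = 1.145
Δt₀ = Δt/γ = 52.67/1.145 = 46.00 seconds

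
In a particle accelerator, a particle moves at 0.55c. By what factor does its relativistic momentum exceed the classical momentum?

p_rel = γmv, p_class = mv
Ratio = γ = 1/√(1 - 0.55²)
= 1/√(0.6975) = 1.197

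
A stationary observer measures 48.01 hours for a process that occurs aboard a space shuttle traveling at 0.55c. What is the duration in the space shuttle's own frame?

Dilated time Δt = 48.01 hours
γ = 1/√(1 - 0.55²) = 1.1974
Δt₀ = Δt/γ = 48.01/1.1974 = 40.10 hours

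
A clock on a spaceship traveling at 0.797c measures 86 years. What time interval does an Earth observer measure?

Proper time Δt₀ = 86 years
γ = 1/√(1 - 0.797²) = 1.656
Δt = γΔt₀ = 1.656 × 86 = 142.4 years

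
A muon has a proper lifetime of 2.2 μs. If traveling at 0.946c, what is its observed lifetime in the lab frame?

Proper lifetime τ₀ = 2.2 μs
γ = 1/√(1 - 0.946²) = 3.085
τ = γτ₀ = 3.085 × 2.2 μs = 6.787 μs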